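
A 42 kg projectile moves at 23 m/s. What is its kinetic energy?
KE = ½mv² = ½(42)(23)² = 11109.0 J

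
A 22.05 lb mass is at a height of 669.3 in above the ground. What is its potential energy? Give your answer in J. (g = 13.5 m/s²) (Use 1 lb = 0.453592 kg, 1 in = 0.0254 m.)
Convert to SI: m = 10.0017 kg, h = 17.0002 m
PE = mgh = (10.0017)(13.5)(17.0002) = 2295 J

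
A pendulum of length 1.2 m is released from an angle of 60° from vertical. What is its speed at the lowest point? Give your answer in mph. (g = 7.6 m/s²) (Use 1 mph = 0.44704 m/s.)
h = L(1 − cosθ) = 1.2(1 − cos60°) = 0.6 m
v = √(2gh) = √(2·7.6·0.6) = 3.01993 m/s = 6.755 mph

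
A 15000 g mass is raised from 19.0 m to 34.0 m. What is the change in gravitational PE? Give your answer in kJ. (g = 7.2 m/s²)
Convert to SI: m = 15.0 kg, Δh = 15.0 m
ΔPE = mgΔh = (15.0)(7.2)(15.0) = 1620.0 J = 1.62 kJ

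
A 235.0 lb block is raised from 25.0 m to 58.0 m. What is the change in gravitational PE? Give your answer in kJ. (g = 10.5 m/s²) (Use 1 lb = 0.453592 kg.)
Convert to SI: m = 106.594 kg, Δh = 33.0 m
ΔPE = mgΔh = (106.594)(10.5)(33.0) = 36934.9 J = 36.93 kJ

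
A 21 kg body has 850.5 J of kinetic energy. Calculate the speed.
v = √(2·KE/m) = √(2·850.5/21) = 9.0 m/s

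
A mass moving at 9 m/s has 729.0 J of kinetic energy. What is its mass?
m = 2·KE/v² = 2·729.0/(9)² = 18.0 kg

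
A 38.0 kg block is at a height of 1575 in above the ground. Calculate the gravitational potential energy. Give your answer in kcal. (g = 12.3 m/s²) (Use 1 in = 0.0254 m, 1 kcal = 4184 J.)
Convert to SI: m = 38.0 kg, h = 40.005 m
PE = mgh = (38.0)(12.3)(40.005) = 18698.3 J = 4.469 kcal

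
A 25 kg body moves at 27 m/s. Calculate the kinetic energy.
KE = ½mv² = ½(25)(27)² = 9112.5 J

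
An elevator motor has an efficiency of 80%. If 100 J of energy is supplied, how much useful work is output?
W_out = η·W_in = 0.8·100 = 80.0 J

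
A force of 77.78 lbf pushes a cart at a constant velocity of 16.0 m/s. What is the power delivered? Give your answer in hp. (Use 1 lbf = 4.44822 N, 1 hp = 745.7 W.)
Convert to SI: F = 345.983 N, v = 16.0 m/s
P = Fv = (345.983)(16.0) = 5535.72 W = 7.424 hp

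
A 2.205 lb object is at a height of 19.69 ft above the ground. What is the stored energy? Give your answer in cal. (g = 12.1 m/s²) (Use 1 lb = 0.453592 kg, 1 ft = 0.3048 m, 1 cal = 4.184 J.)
Convert to SI: m = 1.00017 kg, h = 6.00151 m
PE = mgh = (1.00017)(12.1)(6.00151) = 72.6307 J = 17.36 cal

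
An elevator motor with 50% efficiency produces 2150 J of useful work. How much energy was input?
W_in = W_out/η = 2150/0.5 = 4300 J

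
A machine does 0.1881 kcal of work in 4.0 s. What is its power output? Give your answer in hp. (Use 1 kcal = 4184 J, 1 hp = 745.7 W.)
Convert to SI: W = 787.01 J, t = 4.0 s
P = W/t = 787.01/4.0 = 196.7526 W = 0.2638 hp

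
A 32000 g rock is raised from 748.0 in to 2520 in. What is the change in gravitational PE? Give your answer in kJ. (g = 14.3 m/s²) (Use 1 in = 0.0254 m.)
Convert to SI: m = 32.0 kg, Δh = 45.0088 m
ΔPE = mgΔh = (32.0)(14.3)(45.0088) = 20596.0 J = 20.6 kJ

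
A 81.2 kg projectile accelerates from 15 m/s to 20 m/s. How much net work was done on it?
W = ΔKE = ½m(v₂² − v₁²) = ½(81.2)(20² − 15²) = 7105.0 J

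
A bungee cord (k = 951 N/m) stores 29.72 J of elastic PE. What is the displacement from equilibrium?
x = √(2·PE/k) = √(2·29.72/951) = 0.25 m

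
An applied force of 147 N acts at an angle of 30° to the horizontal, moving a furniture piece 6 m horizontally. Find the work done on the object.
W = F·d·cosθ = (147)(6)cos(30°) = 763.8 J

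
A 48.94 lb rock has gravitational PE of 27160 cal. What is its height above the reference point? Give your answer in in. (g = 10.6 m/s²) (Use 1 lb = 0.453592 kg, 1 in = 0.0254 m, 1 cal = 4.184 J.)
Convert to SI: m = 22.1988 kg, PE = 113637 J
h = PE/(mg) = 113637/(22.1988·10.6) = 482.932 m = 19010 in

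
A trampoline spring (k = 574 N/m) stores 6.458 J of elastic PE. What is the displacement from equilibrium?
x = √(2·PE/k) = √(2·6.458/574) = 0.15 m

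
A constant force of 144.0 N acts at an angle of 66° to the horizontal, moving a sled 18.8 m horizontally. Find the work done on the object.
W = F·d·cosθ = (144.0)(18.8)cos(66°) = 1101 J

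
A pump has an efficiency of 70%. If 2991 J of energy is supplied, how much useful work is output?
W_out = η·W_in = 0.7·2991 = 2093.7 J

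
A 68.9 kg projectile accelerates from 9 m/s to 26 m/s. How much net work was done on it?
W = ΔKE = ½m(v₂² − v₁²) = ½(68.9)(26² − 9²) = 20497.75 J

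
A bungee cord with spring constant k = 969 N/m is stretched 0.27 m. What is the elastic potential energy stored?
PE = ½kx² = ½(969)(0.27)² = 35.32 J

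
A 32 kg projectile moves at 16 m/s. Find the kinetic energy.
KE = ½mv² = ½(32)(16)² = 4096.0 J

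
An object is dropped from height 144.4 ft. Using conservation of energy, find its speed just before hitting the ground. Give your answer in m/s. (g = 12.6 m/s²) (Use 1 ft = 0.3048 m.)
Convert to SI: h = 44.0131 m
mgh = ½mv² ⇒ v = √(2gh) = √(2·12.6·44.0131) = 33.3 m/s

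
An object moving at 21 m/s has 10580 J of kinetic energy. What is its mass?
m = 2·KE/v² = 2·10580/(21)² = 47.98 kg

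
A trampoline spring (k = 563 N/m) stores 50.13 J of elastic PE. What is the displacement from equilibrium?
x = √(2·PE/k) = √(2·50.13/563) = 0.422 m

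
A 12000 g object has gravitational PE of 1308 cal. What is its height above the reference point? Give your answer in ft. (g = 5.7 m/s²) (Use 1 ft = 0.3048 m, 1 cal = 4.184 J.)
Convert to SI: m = 12.0 kg, PE = 5472.67 J
h = PE/(mg) = 5472.67/(12.0·5.7) = 80.0098 m = 262.5 ft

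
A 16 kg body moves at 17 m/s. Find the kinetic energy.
KE = ½mv² = ½(16)(17)² = 2312.0 J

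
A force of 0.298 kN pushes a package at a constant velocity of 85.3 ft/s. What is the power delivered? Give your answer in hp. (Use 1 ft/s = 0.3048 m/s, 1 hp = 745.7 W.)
Convert to SI: F = 298.0 N, v = 25.9994 m/s
P = Fv = (298.0)(25.9994) = 7747.83 W = 10.39 hp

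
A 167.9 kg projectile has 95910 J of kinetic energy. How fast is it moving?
v = √(2·KE/m) = √(2·95910/167.9) = 33.8 m/s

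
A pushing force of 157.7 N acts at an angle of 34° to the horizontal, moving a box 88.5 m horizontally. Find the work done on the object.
W = F·d·cosθ = (157.7)(88.5)cos(34°) = 11570 J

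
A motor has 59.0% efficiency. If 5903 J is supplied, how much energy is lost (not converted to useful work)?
W_lost = W_in(1 − η) = 5903·(1 − 0.59) = 2420 J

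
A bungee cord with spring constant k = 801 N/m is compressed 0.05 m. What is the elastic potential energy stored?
PE = ½kx² = ½(801)(0.05)² = 1.001 J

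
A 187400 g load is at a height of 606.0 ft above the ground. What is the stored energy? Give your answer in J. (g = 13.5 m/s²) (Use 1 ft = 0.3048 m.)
Convert to SI: m = 187.4 kg, h = 184.709 m
PE = mgh = (187.4)(13.5)(184.709) = 467300 J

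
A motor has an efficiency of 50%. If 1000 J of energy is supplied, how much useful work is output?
W_out = η·W_in = 0.5·1000 = 500.0 J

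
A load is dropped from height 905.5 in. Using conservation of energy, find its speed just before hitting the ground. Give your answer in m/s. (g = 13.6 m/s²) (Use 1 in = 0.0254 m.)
Convert to SI: h = 22.9997 m
mgh = ½mv² ⇒ v = √(2gh) = √(2·13.6·22.9997) = 25.01 m/s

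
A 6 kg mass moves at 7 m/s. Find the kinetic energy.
KE = ½mv² = ½(6)(7)² = 147.0 J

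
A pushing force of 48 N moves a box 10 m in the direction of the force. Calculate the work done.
W = F·d = (48)(10) = 480.0 J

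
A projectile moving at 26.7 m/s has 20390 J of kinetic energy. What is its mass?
m = 2·KE/v² = 2·20390/(26.7)² = 57.2 kg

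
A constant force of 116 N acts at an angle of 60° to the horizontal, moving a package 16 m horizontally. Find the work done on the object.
W = F·d·cosθ = (116)(16)cos(60°) = 928.0 J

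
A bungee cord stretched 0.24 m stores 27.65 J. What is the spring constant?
k = 2·PE/x² = 2·27.65/(0.24)² = 960.1 N/m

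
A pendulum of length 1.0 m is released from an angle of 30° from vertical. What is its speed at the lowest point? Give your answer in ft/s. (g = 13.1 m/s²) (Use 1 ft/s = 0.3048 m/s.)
h = L(1 − cosθ) = 1.0(1 − cos30°) = 0.133975 m
v = √(2gh) = √(2·13.1·0.133975) = 1.87354 m/s = 6.147 ft/s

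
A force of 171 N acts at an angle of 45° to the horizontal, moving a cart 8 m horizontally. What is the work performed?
W = F·d·cosθ = (171)(8)cos(45°) = 967.3 J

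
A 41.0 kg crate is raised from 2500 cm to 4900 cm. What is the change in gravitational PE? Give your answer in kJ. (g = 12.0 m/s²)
Convert to SI: m = 41.0 kg, Δh = 24.0 m
ΔPE = mgΔh = (41.0)(12.0)(24.0) = 11808.0 J = 11.81 kJ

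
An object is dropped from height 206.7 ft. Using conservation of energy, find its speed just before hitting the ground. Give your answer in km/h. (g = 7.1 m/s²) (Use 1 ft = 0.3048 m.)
Convert to SI: h = 63.0022 m
mgh = ½mv² ⇒ v = √(2gh) = √(2·7.1·63.0022) = 29.9104 m/s = 107.7 km/h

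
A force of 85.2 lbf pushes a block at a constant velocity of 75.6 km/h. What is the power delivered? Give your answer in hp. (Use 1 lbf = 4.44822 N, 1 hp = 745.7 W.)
Convert to SI: F = 378.988 N, v = 21.0 m/s
P = Fv = (378.988)(21.0) = 7958.76 W = 10.67 hp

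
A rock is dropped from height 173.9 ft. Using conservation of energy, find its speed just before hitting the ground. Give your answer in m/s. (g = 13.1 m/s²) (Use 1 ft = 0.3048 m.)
Convert to SI: h = 53.0047 m
mgh = ½mv² ⇒ v = √(2gh) = √(2·13.1·53.0047) = 37.27 m/s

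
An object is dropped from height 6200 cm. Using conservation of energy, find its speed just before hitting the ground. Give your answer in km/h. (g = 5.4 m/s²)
Convert to SI: h = 62.0 m
mgh = ½mv² ⇒ v = √(2gh) = √(2·5.4·62.0) = 25.8766 m/s = 93.16 km/h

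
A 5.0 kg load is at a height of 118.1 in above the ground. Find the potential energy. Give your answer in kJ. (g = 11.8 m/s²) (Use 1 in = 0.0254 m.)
Convert to SI: m = 5.0 kg, h = 2.99974 m
PE = mgh = (5.0)(11.8)(2.99974) = 176.985 J = 0.177 kJ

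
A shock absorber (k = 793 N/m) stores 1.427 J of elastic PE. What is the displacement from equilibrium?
x = √(2·PE/k) = √(2·1.427/793) = 0.05999 m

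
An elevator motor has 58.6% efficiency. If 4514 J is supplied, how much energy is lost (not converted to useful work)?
W_lost = W_in(1 − η) = 4514·(1 − 0.586) = 1869 J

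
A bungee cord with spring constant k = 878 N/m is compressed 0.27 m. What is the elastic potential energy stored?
PE = ½kx² = ½(878)(0.27)² = 32.0 J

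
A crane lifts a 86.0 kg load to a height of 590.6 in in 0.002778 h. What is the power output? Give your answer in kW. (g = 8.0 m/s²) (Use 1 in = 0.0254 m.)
Convert to SI: m = 86.0 kg, h = 15.0012 m, t = 10.0008 s
P = mgh/t = (86.0)(8.0)(15.0012)/10.0008 = 1032.0 W = 1.032 kW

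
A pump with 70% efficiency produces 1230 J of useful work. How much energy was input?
W_in = W_out/η = 1230/0.7 = 1757 J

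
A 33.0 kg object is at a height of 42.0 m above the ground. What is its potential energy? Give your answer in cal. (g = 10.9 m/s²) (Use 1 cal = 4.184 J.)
PE = mgh = (33.0)(10.9)(42.0) = 15107.4 J = 3611 cal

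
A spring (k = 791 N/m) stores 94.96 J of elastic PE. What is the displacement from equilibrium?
x = √(2·PE/k) = √(2·94.96/791) = 0.49 m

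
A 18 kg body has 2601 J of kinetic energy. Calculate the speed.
v = √(2·KE/m) = √(2·2601/18) = 17.0 m/s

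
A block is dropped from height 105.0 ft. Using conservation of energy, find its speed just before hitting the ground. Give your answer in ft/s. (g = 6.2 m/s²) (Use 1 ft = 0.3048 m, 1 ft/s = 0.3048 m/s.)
Convert to SI: h = 32.004 m
mgh = ½mv² ⇒ v = √(2gh) = √(2·6.2·32.004) = 19.9211 m/s = 65.36 ft/s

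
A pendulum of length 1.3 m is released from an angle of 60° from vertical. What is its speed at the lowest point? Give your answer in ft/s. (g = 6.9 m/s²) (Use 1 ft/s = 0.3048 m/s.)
h = L(1 − cosθ) = 1.3(1 − cos60°) = 0.65 m
v = √(2gh) = √(2·6.9·0.65) = 2.995 m/s = 9.826 ft/s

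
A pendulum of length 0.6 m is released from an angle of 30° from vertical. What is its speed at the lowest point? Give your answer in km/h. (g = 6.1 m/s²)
h = L(1 − cosθ) = 0.6(1 − cos30°) = 0.0803848 m
v = √(2gh) = √(2·6.1·0.0803848) = 0.9903 m/s = 3.565 km/h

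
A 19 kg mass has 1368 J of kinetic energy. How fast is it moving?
v = √(2·KE/m) = √(2·1368/19) = 12.0 m/s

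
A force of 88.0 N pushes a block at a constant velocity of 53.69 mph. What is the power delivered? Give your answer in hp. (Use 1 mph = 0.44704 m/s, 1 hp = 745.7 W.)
Convert to SI: F = 88.0 N, v = 24.0016 m/s
P = Fv = (88.0)(24.0016) = 2112.14 W = 2.832 hp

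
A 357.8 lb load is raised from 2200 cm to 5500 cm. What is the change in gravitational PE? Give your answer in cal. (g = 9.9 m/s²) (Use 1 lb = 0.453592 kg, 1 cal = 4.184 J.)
Convert to SI: m = 162.295 kg, Δh = 33.0 m
ΔPE = mgΔh = (162.295)(9.9)(33.0) = 53021.8 J = 12670 cal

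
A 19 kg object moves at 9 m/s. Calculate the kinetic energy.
KE = ½mv² = ½(19)(9)² = 769.5 J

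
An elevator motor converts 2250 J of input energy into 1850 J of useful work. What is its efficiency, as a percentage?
η = W_out/W_in = 1850/2250 = 82.22%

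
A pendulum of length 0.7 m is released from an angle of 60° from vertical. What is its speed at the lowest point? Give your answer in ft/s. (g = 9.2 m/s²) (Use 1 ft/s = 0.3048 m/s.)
h = L(1 − cosθ) = 0.7(1 − cos60°) = 0.35 m
v = √(2gh) = √(2·9.2·0.35) = 2.53772 m/s = 8.326 ft/s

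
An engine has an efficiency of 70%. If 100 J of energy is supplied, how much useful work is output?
W_out = η·W_in = 0.7·100 = 70.0 J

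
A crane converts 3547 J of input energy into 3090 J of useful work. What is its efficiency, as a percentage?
η = W_out/W_in = 3090/3547 = 87.12%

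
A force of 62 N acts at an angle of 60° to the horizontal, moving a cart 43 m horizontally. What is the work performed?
W = F·d·cosθ = (62)(43)cos(60°) = 1333 J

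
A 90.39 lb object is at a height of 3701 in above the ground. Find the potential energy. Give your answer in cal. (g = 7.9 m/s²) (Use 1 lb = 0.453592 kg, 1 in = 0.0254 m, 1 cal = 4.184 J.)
Convert to SI: m = 41.0002 kg, h = 94.0054 m
PE = mgh = (41.0002)(7.9)(94.0054) = 30448.5 J = 7277 cal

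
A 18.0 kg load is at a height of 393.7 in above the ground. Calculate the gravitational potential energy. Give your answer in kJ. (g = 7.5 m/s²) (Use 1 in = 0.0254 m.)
Convert to SI: m = 18.0 kg, h = 9.99998 m
PE = mgh = (18.0)(7.5)(9.99998) = 1350.0 J = 1.35 kJ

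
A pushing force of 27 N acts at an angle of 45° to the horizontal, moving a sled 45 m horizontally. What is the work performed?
W = F·d·cosθ = (27)(45)cos(45°) = 859.1 J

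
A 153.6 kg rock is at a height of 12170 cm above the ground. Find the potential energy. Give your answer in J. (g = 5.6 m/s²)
Convert to SI: m = 153.6 kg, h = 121.7 m
PE = mgh = (153.6)(5.6)(121.7) = 104700 J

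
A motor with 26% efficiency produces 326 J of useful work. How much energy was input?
W_in = W_out/η = 326/0.26 = 1254 J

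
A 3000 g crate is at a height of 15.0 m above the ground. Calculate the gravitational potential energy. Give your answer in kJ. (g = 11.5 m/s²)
Convert to SI: m = 3.0 kg, h = 15.0 m
PE = mgh = (3.0)(11.5)(15.0) = 517.5 J = 0.5175 kJ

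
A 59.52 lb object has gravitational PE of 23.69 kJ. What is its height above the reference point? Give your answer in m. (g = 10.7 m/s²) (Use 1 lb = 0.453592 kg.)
Convert to SI: m = 26.9978 kg, PE = 23690.0 J
h = PE/(mg) = 23690.0/(26.9978·10.7) = 82.01 m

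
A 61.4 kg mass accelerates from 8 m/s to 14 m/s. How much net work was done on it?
W = ΔKE = ½m(v₂² − v₁²) = ½(61.4)(14² − 8²) = 4052.4 J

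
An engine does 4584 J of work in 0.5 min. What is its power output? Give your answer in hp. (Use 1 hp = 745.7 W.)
Convert to SI: W = 4584.0 J, t = 30.0 s
P = W/t = 4584.0/30.0 = 152.8 W = 0.2049 hp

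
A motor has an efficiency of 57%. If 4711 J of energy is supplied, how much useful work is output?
W_out = η·W_in = 0.57·4711 = 2685.27 J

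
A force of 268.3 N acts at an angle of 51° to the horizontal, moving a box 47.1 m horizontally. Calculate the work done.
W = F·d·cosθ = (268.3)(47.1)cos(51°) = 7953 J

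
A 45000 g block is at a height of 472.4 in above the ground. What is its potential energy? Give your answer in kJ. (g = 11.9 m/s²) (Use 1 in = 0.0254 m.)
Convert to SI: m = 45.0 kg, h = 11.999 m
PE = mgh = (45.0)(11.9)(11.999) = 6425.44 J = 6.425 kJ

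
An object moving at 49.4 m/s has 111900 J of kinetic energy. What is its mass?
m = 2·KE/v² = 2·111900/(49.4)² = 91.71 kg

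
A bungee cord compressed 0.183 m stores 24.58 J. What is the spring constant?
k = 2·PE/x² = 2·24.58/(0.183)² = 1468 N/m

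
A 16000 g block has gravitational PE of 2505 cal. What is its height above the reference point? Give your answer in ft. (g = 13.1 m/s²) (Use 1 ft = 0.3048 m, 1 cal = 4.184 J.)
Convert to SI: m = 16.0 kg, PE = 10480.9 J
h = PE/(mg) = 10480.9/(16.0·13.1) = 50.0044 m = 164.1 ft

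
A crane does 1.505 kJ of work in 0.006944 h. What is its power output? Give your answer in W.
Convert to SI: W = 1505.0 J, t = 24.9984 s
P = W/t = 1505.0/24.9984 = 60.2 W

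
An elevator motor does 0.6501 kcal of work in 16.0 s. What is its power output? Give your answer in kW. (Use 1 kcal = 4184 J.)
Convert to SI: W = 2720.02 J, t = 16.0 s
P = W/t = 2720.02/16.0 = 170.001 W = 0.17 kW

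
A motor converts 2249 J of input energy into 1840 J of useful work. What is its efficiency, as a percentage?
η = W_out/W_in = 1840/2249 = 81.81%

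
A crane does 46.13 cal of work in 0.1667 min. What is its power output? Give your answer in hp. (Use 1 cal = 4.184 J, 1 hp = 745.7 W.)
Convert to SI: W = 193.008 J, t = 10.002 s
P = W/t = 193.008/10.002 = 19.2969 W = 0.02588 hp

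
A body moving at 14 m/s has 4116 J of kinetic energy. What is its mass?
m = 2·KE/v² = 2·4116/(14)² = 42.0 kg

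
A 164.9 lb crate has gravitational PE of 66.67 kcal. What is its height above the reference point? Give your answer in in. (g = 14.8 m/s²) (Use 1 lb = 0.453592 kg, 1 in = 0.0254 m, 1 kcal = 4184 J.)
Convert to SI: m = 74.7973 kg, PE = 278947 J
h = PE/(mg) = 278947/(74.7973·14.8) = 251.985 m = 9921 in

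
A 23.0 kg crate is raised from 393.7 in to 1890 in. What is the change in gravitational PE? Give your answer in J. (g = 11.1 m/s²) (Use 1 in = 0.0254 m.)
Convert to SI: m = 23.0 kg, Δh = 38.006 m
ΔPE = mgΔh = (23.0)(11.1)(38.006) = 9703 J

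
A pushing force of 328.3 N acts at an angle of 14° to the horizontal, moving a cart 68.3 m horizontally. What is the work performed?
W = F·d·cosθ = (328.3)(68.3)cos(14°) = 21760 J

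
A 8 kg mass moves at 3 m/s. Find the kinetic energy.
KE = ½mv² = ½(8)(3)² = 36.0 J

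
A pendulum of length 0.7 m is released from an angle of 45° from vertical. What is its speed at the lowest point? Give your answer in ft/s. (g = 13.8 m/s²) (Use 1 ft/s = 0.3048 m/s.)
h = L(1 − cosθ) = 0.7(1 − cos45°) = 0.205025 m
v = √(2gh) = √(2·13.8·0.205025) = 2.3788 m/s = 7.804 ft/s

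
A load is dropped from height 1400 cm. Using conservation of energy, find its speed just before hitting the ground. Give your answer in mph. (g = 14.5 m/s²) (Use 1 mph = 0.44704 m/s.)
Convert to SI: h = 14.0 m
mgh = ½mv² ⇒ v = √(2gh) = √(2·14.5·14.0) = 20.1494 m/s = 45.07 mph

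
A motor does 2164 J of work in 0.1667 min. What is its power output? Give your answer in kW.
Convert to SI: W = 2164.0 J, t = 10.002 s
P = W/t = 2164.0/10.002 = 216.357 W = 0.2164 kW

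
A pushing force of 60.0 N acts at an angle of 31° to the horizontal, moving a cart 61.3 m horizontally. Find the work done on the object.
W = F·d·cosθ = (60.0)(61.3)cos(31°) = 3153 J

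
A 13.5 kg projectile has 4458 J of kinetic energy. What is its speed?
v = √(2·KE/m) = √(2·4458/13.5) = 25.7 m/s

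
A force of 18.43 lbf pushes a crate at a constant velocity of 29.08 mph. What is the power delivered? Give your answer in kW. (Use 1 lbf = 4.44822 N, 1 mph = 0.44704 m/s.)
Convert to SI: F = 81.9807 N, v = 12.9999 m/s
P = Fv = (81.9807)(12.9999) = 1065.74 W = 1.066 kW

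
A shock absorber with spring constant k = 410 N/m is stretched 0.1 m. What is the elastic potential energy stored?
PE = ½kx² = ½(410)(0.1)² = 2.05 J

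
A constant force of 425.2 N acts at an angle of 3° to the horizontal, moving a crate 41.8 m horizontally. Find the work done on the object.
W = F·d·cosθ = (425.2)(41.8)cos(3°) = 17750 J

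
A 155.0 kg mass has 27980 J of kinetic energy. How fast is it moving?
v = √(2·KE/m) = √(2·27980/155.0) = 19.0 m/s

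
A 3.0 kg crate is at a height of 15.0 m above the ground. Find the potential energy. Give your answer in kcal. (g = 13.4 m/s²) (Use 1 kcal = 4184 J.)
PE = mgh = (3.0)(13.4)(15.0) = 603.0 J = 0.1441 kcal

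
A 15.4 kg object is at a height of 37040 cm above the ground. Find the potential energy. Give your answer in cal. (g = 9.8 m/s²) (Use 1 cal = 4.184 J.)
Convert to SI: m = 15.4 kg, h = 370.4 m
PE = mgh = (15.4)(9.8)(370.4) = 55900.8 J = 13360 cal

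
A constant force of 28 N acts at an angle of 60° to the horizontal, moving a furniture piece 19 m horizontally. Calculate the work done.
W = F·d·cosθ = (28)(19)cos(60°) = 266.0 J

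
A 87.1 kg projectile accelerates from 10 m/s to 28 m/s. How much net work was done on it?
W = ΔKE = ½m(v₂² − v₁²) = ½(87.1)(28² − 10²) = 29788.2 J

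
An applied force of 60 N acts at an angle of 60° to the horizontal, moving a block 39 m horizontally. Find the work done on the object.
W = F·d·cosθ = (60)(39)cos(60°) = 1170 J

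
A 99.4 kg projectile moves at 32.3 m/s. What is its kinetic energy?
KE = ½mv² = ½(99.4)(32.3)² = 51850 J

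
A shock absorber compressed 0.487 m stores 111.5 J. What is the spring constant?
k = 2·PE/x² = 2·111.5/(0.487)² = 940.3 N/m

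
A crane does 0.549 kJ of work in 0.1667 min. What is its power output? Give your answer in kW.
Convert to SI: W = 549.0 J, t = 10.002 s
P = W/t = 549.0/10.002 = 54.889 W = 0.05489 kW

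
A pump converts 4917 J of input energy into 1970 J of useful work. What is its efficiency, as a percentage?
η = W_out/W_in = 1970/4917 = 40.07%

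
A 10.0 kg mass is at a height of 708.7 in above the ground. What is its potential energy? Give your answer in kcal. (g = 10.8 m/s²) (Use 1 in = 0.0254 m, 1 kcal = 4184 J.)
Convert to SI: m = 10.0 kg, h = 18.001 m
PE = mgh = (10.0)(10.8)(18.001) = 1944.11 J = 0.4647 kcal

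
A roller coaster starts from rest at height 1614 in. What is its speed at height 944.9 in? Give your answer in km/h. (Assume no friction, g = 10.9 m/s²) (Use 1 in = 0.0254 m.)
Convert to SI: h₁−h₂ = 16.9951 m
mgh₁ = mgh₂ + ½mv² ⇒ v = √(2g(h₁−h₂)) = √(2·10.9·16.9951) = 19.2482 m/s = 69.29 km/h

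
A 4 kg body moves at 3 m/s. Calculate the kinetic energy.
KE = ½mv² = ½(4)(3)² = 18.0 J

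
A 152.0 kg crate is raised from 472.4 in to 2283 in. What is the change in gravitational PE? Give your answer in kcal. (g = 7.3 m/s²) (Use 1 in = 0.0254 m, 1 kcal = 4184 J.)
Convert to SI: m = 152.0 kg, Δh = 45.9892 m
ΔPE = mgΔh = (152.0)(7.3)(45.9892) = 51029.7 J = 12.2 kcal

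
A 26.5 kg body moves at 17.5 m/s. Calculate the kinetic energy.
KE = ½mv² = ½(26.5)(17.5)² = 4058 J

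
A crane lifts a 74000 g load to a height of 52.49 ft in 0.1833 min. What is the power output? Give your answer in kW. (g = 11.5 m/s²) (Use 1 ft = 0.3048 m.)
Convert to SI: m = 74.0 kg, h = 15.999 m, t = 10.998 s
P = mgh/t = (74.0)(11.5)(15.999)/10.998 = 1237.96 W = 1.238 kW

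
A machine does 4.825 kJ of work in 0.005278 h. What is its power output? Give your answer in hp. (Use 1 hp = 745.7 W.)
Convert to SI: W = 4825.0 J, t = 19.0008 s
P = W/t = 4825.0/19.0008 = 253.937 W = 0.3405 hp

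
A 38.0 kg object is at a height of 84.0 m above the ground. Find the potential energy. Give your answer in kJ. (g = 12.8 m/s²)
PE = mgh = (38.0)(12.8)(84.0) = 40857.6 J = 40.86 kJ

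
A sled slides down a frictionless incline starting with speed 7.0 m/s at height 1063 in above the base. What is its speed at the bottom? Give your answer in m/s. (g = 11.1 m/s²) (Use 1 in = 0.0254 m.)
Convert to SI: v₀ = 7.0 m/s, h = 27.0002 m
½mv₀² + mgh = ½mv² ⇒ v = √(v₀² + 2gh) = √(7.0² + 2·11.1·27.0002) = 25.46 m/s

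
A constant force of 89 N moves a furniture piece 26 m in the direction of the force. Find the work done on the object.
W = F·d = (89)(26) = 2314 J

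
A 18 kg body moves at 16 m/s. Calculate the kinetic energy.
KE = ½mv² = ½(18)(16)² = 2304.0 J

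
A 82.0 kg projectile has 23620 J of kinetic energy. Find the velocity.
v = √(2·KE/m) = √(2·23620/82.0) = 24.0 m/s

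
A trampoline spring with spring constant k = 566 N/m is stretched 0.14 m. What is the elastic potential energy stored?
PE = ½kx² = ½(566)(0.14)² = 5.547 J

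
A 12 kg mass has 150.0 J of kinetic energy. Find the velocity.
v = √(2·KE/m) = √(2·150.0/12) = 5.0 m/s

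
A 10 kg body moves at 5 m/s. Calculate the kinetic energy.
KE = ½mv² = ½(10)(5)² = 125.0 J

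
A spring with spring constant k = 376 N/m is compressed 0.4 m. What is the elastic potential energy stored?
PE = ½kx² = ½(376)(0.4)² = 30.08 J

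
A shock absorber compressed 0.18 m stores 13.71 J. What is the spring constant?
k = 2·PE/x² = 2·13.71/(0.18)² = 846.3 N/m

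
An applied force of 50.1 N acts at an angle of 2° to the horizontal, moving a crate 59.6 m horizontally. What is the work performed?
W = F·d·cosθ = (50.1)(59.6)cos(2°) = 2984 J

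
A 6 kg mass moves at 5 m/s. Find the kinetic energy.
KE = ½mv² = ½(6)(5)² = 75.0 J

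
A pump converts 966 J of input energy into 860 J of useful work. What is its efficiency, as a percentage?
η = W_out/W_in = 860/966 = 89.03%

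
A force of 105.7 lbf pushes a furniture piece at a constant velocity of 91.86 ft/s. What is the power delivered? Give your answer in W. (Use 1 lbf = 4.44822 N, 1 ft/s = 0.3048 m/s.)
Convert to SI: F = 470.177 N, v = 27.9989 m/s
P = Fv = (470.177)(27.9989) = 13160 W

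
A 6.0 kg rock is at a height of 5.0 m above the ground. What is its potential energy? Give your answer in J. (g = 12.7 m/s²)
PE = mgh = (6.0)(12.7)(5.0) = 381.0 J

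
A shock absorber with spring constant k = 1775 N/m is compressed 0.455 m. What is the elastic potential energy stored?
PE = ½kx² = ½(1775)(0.455)² = 183.7 J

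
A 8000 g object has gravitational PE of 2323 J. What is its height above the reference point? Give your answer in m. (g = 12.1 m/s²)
Convert to SI: m = 8.0 kg, PE = 2323.0 J
h = PE/(mg) = 2323.0/(8.0·12.1) = 24.0 m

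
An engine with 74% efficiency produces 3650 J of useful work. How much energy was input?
W_in = W_out/η = 3650/0.74 = 4932 J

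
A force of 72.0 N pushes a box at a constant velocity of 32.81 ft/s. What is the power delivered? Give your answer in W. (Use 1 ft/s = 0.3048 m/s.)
Convert to SI: F = 72.0 N, v = 10.0005 m/s
P = Fv = (72.0)(10.0005) = 720.0 W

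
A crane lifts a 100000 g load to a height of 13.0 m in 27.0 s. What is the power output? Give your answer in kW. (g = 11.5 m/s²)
Convert to SI: m = 100.0 kg, h = 13.0 m, t = 27.0 s
P = mgh/t = (100.0)(11.5)(13.0)/27.0 = 553.704 W = 0.5537 kW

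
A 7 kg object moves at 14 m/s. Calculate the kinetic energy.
KE = ½mv² = ½(7)(14)² = 686.0 J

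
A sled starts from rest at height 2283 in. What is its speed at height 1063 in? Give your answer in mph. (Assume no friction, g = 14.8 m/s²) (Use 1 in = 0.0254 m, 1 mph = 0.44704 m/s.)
Convert to SI: h₁−h₂ = 30.988 m
mgh₁ = mgh₂ + ½mv² ⇒ v = √(2g(h₁−h₂)) = √(2·14.8·30.988) = 30.286 m/s = 67.75 mph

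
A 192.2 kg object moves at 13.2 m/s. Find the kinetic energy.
KE = ½mv² = ½(192.2)(13.2)² = 16740 J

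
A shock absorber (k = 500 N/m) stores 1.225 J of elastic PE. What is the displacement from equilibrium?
x = √(2·PE/k) = √(2·1.225/500) = 0.07 m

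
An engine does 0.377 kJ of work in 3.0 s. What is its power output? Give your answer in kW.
Convert to SI: W = 377.0 J, t = 3.0 s
P = W/t = 377.0/3.0 = 125.667 W = 0.1257 kW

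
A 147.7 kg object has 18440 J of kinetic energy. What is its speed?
v = √(2·KE/m) = √(2·18440/147.7) = 15.8 m/s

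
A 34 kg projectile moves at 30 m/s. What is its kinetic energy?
KE = ½mv² = ½(34)(30)² = 15300.0 J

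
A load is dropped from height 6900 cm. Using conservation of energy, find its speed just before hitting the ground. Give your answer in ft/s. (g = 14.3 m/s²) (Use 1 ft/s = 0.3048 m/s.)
Convert to SI: h = 69.0 m
mgh = ½mv² ⇒ v = √(2gh) = √(2·14.3·69.0) = 44.423 m/s = 145.7 ft/s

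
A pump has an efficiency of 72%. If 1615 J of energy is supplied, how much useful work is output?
W_out = η·W_in = 0.72·1615 = 1162.8 J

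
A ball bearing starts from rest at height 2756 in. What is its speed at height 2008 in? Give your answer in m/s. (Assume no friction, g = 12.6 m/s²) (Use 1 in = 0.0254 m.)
Convert to SI: h₁−h₂ = 18.9992 m
mgh₁ = mgh₂ + ½mv² ⇒ v = √(2g(h₁−h₂)) = √(2·12.6·18.9992) = 21.88 m/s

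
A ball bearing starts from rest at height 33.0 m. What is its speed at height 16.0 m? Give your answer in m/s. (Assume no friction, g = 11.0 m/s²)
mgh₁ = mgh₂ + ½mv² ⇒ v = √(2g(h₁−h₂)) = √(2·11.0·17.0) = 19.34 m/s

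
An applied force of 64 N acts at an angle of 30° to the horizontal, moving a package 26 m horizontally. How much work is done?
W = F·d·cosθ = (64)(26)cos(30°) = 1441 J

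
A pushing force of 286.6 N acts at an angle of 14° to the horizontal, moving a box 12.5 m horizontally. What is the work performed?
W = F·d·cosθ = (286.6)(12.5)cos(14°) = 3476 J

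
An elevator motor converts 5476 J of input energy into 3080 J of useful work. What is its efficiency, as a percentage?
η = W_out/W_in = 3080/5476 = 56.25%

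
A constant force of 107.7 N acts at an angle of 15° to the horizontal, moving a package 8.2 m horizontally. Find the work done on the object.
W = F·d·cosθ = (107.7)(8.2)cos(15°) = 853.0 J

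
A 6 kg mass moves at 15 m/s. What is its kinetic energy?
KE = ½mv² = ½(6)(15)² = 675.0 J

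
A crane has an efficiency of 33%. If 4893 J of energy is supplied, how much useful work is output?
W_out = η·W_in = 0.33·4893 = 1614.69 J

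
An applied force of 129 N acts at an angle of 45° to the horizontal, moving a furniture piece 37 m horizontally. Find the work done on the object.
W = F·d·cosθ = (129)(37)cos(45°) = 3375 J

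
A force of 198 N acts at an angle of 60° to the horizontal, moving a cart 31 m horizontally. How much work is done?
W = F·d·cosθ = (198)(31)cos(60°) = 3069 J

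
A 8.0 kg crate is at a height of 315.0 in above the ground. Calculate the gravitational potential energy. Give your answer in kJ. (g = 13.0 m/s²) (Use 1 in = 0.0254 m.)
Convert to SI: m = 8.0 kg, h = 8.001 m
PE = mgh = (8.0)(13.0)(8.001) = 832.104 J = 0.8321 kJ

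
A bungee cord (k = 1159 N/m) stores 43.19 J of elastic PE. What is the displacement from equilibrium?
x = √(2·PE/k) = √(2·43.19/1159) = 0.273 m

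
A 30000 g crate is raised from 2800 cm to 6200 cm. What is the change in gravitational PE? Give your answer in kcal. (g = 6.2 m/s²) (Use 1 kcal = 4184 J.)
Convert to SI: m = 30.0 kg, Δh = 34.0 m
ΔPE = mgΔh = (30.0)(6.2)(34.0) = 6324.0 J = 1.511 kcal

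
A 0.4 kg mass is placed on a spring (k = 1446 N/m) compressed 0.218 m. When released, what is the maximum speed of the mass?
½kx² = ½mv² ⇒ v = x√(k/m) = (0.218)√(1446/0.4) = 13.11 m/s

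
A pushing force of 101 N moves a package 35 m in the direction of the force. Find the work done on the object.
W = F·d = (101)(35) = 3535 J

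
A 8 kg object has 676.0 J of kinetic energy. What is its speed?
v = √(2·KE/m) = √(2·676.0/8) = 13.0 m/s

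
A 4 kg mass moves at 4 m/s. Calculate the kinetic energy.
KE = ½mv² = ½(4)(4)² = 32.0 J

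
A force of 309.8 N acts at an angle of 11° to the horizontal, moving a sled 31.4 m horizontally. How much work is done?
W = F·d·cosθ = (309.8)(31.4)cos(11°) = 9549 J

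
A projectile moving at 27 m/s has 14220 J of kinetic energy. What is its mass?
m = 2·KE/v² = 2·14220/(27)² = 39.01 kg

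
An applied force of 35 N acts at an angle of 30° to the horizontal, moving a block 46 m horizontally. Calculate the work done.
W = F·d·cosθ = (35)(46)cos(30°) = 1394 J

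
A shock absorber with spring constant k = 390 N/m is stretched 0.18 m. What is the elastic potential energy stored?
PE = ½kx² = ½(390)(0.18)² = 6.318 J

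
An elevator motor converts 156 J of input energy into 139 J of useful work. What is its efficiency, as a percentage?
η = W_out/W_in = 139/156 = 89.1%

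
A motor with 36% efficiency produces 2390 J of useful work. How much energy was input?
W_in = W_out/η = 2390/0.36 = 6639 J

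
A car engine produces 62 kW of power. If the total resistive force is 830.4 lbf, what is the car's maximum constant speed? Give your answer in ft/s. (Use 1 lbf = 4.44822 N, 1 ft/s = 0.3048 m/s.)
Convert to SI: F = 3693.8 N
P = Fv ⇒ v = P/F = 62000 W/3693.8 N = 16.7849 m/s = 55.07 ft/s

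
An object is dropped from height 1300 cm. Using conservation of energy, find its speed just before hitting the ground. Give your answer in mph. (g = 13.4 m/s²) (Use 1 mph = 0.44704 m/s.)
Convert to SI: h = 13.0 m
mgh = ½mv² ⇒ v = √(2gh) = √(2·13.4·13.0) = 18.6655 m/s = 41.75 mph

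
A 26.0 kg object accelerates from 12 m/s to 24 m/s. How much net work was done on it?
W = ΔKE = ½m(v₂² − v₁²) = ½(26.0)(24² − 12²) = 5616.0 J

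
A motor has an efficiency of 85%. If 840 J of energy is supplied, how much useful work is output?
W_out = η·W_in = 0.85·840 = 714.0 J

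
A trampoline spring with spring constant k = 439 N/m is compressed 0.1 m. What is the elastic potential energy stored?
PE = ½kx² = ½(439)(0.1)² = 2.195 J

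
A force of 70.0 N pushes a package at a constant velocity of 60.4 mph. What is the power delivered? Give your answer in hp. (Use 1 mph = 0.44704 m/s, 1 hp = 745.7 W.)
Convert to SI: F = 70.0 N, v = 27.0012 m/s
P = Fv = (70.0)(27.0012) = 1890.09 W = 2.535 hp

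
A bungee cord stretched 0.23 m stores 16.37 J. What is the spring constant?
k = 2·PE/x² = 2·16.37/(0.23)² = 618.9 N/m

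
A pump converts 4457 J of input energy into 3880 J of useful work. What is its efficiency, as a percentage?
η = W_out/W_in = 3880/4457 = 87.05%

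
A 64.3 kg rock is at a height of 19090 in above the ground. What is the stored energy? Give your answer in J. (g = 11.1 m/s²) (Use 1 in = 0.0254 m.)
Convert to SI: m = 64.3 kg, h = 484.886 m
PE = mgh = (64.3)(11.1)(484.886) = 346100 J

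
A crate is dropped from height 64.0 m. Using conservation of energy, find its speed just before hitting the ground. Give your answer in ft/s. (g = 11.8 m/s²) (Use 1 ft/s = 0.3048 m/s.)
mgh = ½mv² ⇒ v = √(2gh) = √(2·11.8·64.0) = 38.8639 m/s = 127.5 ft/s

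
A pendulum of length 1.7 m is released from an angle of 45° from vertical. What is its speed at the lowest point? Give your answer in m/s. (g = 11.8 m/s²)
h = L(1 − cosθ) = 1.7(1 − cos45°) = 0.497918 m
v = √(2gh) = √(2·11.8·0.497918) = 3.428 m/s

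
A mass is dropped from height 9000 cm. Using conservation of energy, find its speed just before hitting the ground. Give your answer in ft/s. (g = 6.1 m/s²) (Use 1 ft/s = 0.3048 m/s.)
Convert to SI: h = 90.0 m
mgh = ½mv² ⇒ v = √(2gh) = √(2·6.1·90.0) = 33.1361 m/s = 108.7 ft/s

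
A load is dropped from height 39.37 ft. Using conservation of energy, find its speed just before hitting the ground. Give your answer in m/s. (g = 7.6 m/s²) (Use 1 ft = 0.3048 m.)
Convert to SI: h = 12.0 m
mgh = ½mv² ⇒ v = √(2gh) = √(2·7.6·12.0) = 13.51 m/s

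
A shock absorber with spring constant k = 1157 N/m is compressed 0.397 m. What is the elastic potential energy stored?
PE = ½kx² = ½(1157)(0.397)² = 91.18 J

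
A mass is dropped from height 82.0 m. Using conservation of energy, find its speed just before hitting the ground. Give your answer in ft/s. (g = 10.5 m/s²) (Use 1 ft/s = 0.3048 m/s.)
mgh = ½mv² ⇒ v = √(2gh) = √(2·10.5·82.0) = 41.497 m/s = 136.1 ft/s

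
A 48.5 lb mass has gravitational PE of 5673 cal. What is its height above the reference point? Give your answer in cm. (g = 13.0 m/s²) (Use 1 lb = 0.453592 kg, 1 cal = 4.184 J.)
Convert to SI: m = 21.9992 kg, PE = 23735.8 J
h = PE/(mg) = 23735.8/(21.9992·13.0) = 82.9954 m = 8300 cm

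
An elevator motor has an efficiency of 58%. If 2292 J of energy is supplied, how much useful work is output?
W_out = η·W_in = 0.58·2292 = 1329.36 J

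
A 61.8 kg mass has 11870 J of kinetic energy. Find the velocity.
v = √(2·KE/m) = √(2·11870/61.8) = 19.6 m/s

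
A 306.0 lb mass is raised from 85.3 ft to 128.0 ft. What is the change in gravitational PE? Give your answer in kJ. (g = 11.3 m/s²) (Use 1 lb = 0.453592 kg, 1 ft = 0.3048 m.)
Convert to SI: m = 138.799 kg, Δh = 13.015 m
ΔPE = mgΔh = (138.799)(11.3)(13.015) = 20413.1 J = 20.41 kJ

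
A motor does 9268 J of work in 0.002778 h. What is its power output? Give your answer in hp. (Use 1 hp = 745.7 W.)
Convert to SI: W = 9268.0 J, t = 10.0008 s
P = W/t = 9268.0/10.0008 = 926.726 W = 1.243 hp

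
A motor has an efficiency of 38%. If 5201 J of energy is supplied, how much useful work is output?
W_out = η·W_in = 0.38·5201 = 1976.38 J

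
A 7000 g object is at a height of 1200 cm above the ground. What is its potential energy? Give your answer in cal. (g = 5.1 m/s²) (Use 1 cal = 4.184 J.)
Convert to SI: m = 7.0 kg, h = 12.0 m
PE = mgh = (7.0)(5.1)(12.0) = 428.4 J = 102.4 cal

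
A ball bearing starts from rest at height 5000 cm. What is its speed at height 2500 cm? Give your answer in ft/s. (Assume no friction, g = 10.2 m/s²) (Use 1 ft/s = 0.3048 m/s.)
Convert to SI: h₁−h₂ = 25.0 m
mgh₁ = mgh₂ + ½mv² ⇒ v = √(2g(h₁−h₂)) = √(2·10.2·25.0) = 22.5832 m/s = 74.09 ft/s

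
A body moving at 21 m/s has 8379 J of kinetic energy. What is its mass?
m = 2·KE/v² = 2·8379/(21)² = 38.0 kg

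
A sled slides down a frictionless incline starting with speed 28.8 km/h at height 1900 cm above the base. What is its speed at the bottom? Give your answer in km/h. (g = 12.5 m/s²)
Convert to SI: v₀ = 8.0 m/s, h = 19.0 m
½mv₀² + mgh = ½mv² ⇒ v = √(v₀² + 2gh) = √(8.0² + 2·12.5·19.0) = 23.2164 m/s = 83.58 km/h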